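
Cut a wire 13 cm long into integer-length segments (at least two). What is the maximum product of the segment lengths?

108

Define P[k] = max over 1≤i<k of i · max(k−i, P[k−i]); the inner max lets the remainder stay uncut if that's better.
Small cases: P[2]=1, P[3]=2, P[4]=4, P[5]=6.
P[6] = 3·max(3,2) = 3·3 = 9
P[7] = 2·max(5,6) = 2·6 = 12
P[8] = 2·max(6,9) = 2·9 = 18
P[9] = 3·max(6,9) = 3·9 = 27
P[10] = 2·max(8,18) = 2·18 = 36
P[11] = 2·max(9,27) = 2·27 = 54
P[12] = 3·max(9,27) = 3·27 = 81
P[13] = 2·max(11,54) = 2·54 = 108
One optimal split: 3 + 3 + 3 + 2 + 2; product 3·3·3·2·2 = 108.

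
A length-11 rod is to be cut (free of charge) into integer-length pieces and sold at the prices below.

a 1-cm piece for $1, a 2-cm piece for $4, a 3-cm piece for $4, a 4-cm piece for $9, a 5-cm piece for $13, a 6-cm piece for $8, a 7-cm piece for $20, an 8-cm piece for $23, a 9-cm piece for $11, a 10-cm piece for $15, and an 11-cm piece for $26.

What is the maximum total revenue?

Build best[k] bottom-up: best[k] = max over allowed piece i of (p[i] + best[k−i]).
best[1] = 1
best[2] = max(1+1, 4+0) = 4
best[3] = max(1+4, 4+1, 4+0) = 5
best[4] = max(1+5, 4+4, 4+1, 9+0) = 9
best[5] = max(1+9, 4+5, 4+4, 9+1, 13+0) = 13
best[6] = max(1+13, 4+9, 4+5, 9+4, 13+1, 8+0) = 14
best[7] = max(1+14, 4+13, 4+9, …, 8+1, 20+0) = 20
best[8] = max(1+20, 4+14, 4+13, …, 20+1, 23+0) = 23
best[9] = max(1+23, 4+20, 4+14, …, 23+1, 11+0) = 24
best[10] = max(1+24, 4+23, 4+20, …, 11+1, 15+0) = 27
best[11] = max(1+27, 4+24, 4+23, …, 15+1, 26+0) = 29
One optimal cutting: 7 + 4 → $20 + $9 = $29.

29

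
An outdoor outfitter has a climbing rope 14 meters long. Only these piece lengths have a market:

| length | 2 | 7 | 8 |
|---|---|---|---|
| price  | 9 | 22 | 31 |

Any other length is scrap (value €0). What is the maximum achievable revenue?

63

Consider every possible first cut. best[k] is the best of p[i]+best[k−i] over all sellable i≤k.
best[1] = 0
best[2] = 9
best[3] = 9
best[4] = 18  (first piece 2, then best[2]=9)
best[5] = 18
best[6] = 27  (first piece 2, then best[4]=18)
best[7] = max(9+18, 22+0) = 27
best[8] = max(9+27, 22+0, 31+0) = 36
best[9] = max(9+27, 22+9, 31+0) = 36
best[10] = max(9+36, 22+9, 31+9) = 45
best[11] = max(9+36, 22+18, 31+9) = 45
best[12] = max(9+45, 22+18, 31+18) = 54
best[13] = max(9+45, 22+27, 31+18) = 54
best[14] = max(9+54, 22+27, 31+27) = 63
One optimal cutting: 2 + 2 + 2 + 2 + 2 + 2 + 2 → €63.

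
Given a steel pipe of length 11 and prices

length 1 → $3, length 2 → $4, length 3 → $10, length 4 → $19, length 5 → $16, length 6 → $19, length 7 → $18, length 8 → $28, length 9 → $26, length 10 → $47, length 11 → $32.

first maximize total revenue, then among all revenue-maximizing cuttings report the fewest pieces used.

2

Consider every possible first cut. r[k] is the best of p[i]+r[k−i] over all sellable i≤k.
r[1] = 3
r[2] = max(3+3, 4+0) = 6
r[3] = max(3+6, 4+3, 10+0) = 10
r[4] = max(3+10, 4+6, 10+3, 19+0) = 19
r[5] = max(3+19, 4+10, 10+6, 19+3, 16+0) = 22
r[6] = max(3+22, 4+19, 10+10, 19+6, 16+3, 19+0) = 25
r[7] = max(3+25, 4+22, 10+19, …, 19+3, 18+0) = 29
r[8] = max(3+29, 4+25, 10+22, …, 18+3, 28+0) = 38
r[9] = max(3+38, 4+29, 10+25, …, 28+3, 26+0) = 41
r[10] = max(3+41, 4+38, 10+29, …, 26+3, 47+0) = 47
r[11] = max(3+47, 4+41, 10+38, …, 47+3, 32+0) = 50
Maximum revenue is $50.
Now minimize piece count subject to staying optimal: for each k, pieces[k] = 1 + min over i with p[i]+r[k−i]=r[k] of pieces[k−i].
pieces[8] = 2
pieces[9] = 3
pieces[10] = 1
pieces[11] = 2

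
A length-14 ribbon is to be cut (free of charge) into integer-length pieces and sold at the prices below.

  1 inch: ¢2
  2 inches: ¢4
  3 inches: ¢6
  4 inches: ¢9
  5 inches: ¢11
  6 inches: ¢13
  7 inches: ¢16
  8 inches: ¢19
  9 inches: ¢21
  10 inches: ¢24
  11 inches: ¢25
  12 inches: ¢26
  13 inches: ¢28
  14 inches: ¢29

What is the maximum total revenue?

Consider every possible first cut. r[k] is the best of p[i]+r[k−i] over all sellable i≤k.
r[1] = 2
r[2] = max(2+2, 4+0) = 4
r[3] = max(2+4, 4+2, 6+0) = 6
r[4] = max(2+6, 4+4, 6+2, 9+0) = 9
r[5] = max(2+9, 4+6, 6+4, 9+2, 11+0) = 11
r[6] = max(2+11, 4+9, 6+6, 9+4, 11+2, 13+0) = 13
r[7] = max(2+13, 4+11, 6+9, …, 13+2, 16+0) = 16
r[8] = max(2+16, 4+13, 6+11, …, 16+2, 19+0) = 19
r[9] = max(2+19, 4+16, 6+13, …, 19+2, 21+0) = 21
r[10] = max(2+21, 4+19, 6+16, …, 21+2, 24+0) = 24
r[11] = max(2+24, 4+21, 6+19, …, 24+2, 25+0) = 26
r[12] = max(2+26, 4+24, 6+21, …, 25+2, 26+0) = 28
r[13] = max(2+28, 4+26, 6+24, …, 26+2, 28+0) = 30
r[14] = max(2+30, 4+28, 6+26, …, 28+2, 29+0) = 33
One optimal cutting: 10 + 4 → ¢24 + ¢9 = ¢33.

33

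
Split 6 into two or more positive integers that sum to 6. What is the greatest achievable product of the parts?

Fill P[k] for k=2..6: at each k try every first piece i and multiply by the better of (k−i) uncut or P[k−i].
P[2] = 1×max(1,0) = 1×1 = 1
P[3] = max(1×2, 2×1) = 2
P[4] = max(1×3, 2×2, 3×1) = 4
P[5] = max(1×4, 2×3, 3×2, 4×1) = 6
P[6] = max(1×6, 2×4, 3×3, 4×2, 5×1) = 9
One optimal split: 3 + 3; product 3×3 = 9.

9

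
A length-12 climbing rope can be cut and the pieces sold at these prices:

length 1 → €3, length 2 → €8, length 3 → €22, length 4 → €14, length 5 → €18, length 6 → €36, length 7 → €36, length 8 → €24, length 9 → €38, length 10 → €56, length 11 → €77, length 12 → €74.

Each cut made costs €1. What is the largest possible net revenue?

85

Let net[k] be the best obtainable value from length k. For each k, try every first piece i and keep the best of price[i] + net[k−i] minus the 1 cut fee when i<k.
net[1] = 3
net[2] = 8
net[3] = 22
net[4] = 24  (first piece 1, then net[3]=22)
net[5] = 29  (first piece 2, then net[3]=22)
net[6] = 43  (first piece 3, then net[3]=22)
net[7] = 45  (first piece 1, then net[6]=43)
net[8] = 50  (first piece 2, then net[6]=43)
net[9] = 64  (first piece 3, then net[6]=43)
net[10] = 66  (first piece 1, then net[9]=64)
net[11] = 77
net[12] = 85  (first piece 3, then net[9]=64)
One optimal plan: pieces 3 + 3 + 3 + 3 (3 cuts) → €88 − €3 = €85.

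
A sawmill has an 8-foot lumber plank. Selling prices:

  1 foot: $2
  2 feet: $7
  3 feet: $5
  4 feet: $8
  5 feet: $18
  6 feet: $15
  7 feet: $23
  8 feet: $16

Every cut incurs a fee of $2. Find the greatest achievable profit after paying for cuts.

23

Build v[k] bottom-up: v[k] = max over allowed piece i of (p[i] + v[k−i]) − 2 per cut.
v[1] = 2
v[2] = max(2+2-2, 7+0) = 7
v[3] = max(2+7-2, 7+2-2, 5+0) = 7
v[4] = max(2+7-2, 7+7-2, 5+2-2, 8+0) = 12
v[5] = max(2+12-2, 7+7-2, 5+7-2, 8+2-2, 18+0) = 18
v[6] = max(2+18-2, 7+12-2, 5+7-2, 8+7-2, 18+2-2, 15+0) = 18
v[7] = max(2+18-2, 7+18-2, 5+12-2, …, 15+2-2, 23+0) = 23
v[8] = max(2+23-2, 7+18-2, 5+18-2, …, 23+2-2, 16+0) = 23
One optimal plan: pieces 5 + 2 + 1 (2 cuts) → $27 − $4 = $23.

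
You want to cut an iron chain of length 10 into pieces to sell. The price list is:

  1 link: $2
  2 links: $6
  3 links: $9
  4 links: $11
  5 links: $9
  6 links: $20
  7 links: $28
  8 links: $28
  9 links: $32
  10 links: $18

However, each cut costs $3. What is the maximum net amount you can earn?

Consider every possible first cut. v[k] is the best of p[i]+v[k−i] over all sellable i≤k, charging 3 whenever i<k.
v[1] = 2
v[2] = max(2+2-3, 6+0) = 6
v[3] = max(2+6-3, 6+2-3, 9+0) = 9
v[4] = max(2+9-3, 6+6-3, 9+2-3, 11+0) = 11
v[5] = max(2+11-3, 6+9-3, 9+6-3, 11+2-3, 9+0) = 12
v[6] = max(2+12-3, 6+11-3, 9+9-3, 11+6-3, 9+2-3, 20+0) = 20
v[7] = max(2+20-3, 6+12-3, 9+11-3, …, 20+2-3, 28+0) = 28
v[8] = max(2+28-3, 6+20-3, 9+12-3, …, 28+2-3, 28+0) = 28
v[9] = max(2+28-3, 6+28-3, 9+20-3, …, 28+2-3, 32+0) = 32
v[10] = max(2+32-3, 6+28-3, 9+28-3, …, 32+2-3, 18+0) = 34
One optimal plan: pieces 7 + 3 (1 cut) → $37 − $3 = $34.

34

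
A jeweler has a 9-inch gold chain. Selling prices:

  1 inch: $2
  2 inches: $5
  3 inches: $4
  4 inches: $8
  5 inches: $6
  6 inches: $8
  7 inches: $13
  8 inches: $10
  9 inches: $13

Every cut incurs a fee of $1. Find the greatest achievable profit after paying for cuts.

18

Let r[k] be the best obtainable value from length k. For each k, try every first piece i and keep the best of price[i] + r[k−i] minus the 1 cut fee when i<k.
r[1] = 2
r[2] = 5
r[3] = 6  (first piece 1, then r[2]=5)
r[4] = 9  (first piece 2, then r[2]=5)
r[5] = 10  (first piece 1, then r[4]=9)
r[6] = 13  (first piece 2, then r[4]=9)
r[7] = 14  (first piece 1, then r[6]=13)
r[8] = 17  (first piece 2, then r[6]=13)
r[9] = 18  (first piece 1, then r[8]=17)
One optimal plan: pieces 2 + 2 + 2 + 2 + 1 (4 cuts) → $22 − $4 = $18.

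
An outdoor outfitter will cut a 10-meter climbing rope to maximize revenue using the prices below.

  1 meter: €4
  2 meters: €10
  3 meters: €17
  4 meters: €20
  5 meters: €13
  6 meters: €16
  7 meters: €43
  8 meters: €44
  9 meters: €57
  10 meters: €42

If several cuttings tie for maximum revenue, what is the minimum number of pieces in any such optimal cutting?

Consider every possible first cut. r[k] is the best of p[i]+r[k−i] over all sellable i≤k.
r[1] = 4
r[2] = 10
r[3] = 17
r[4] = 21  (first piece 1, then r[3]=17)
r[5] = 27  (first piece 2, then r[3]=17)
r[6] = 34  (first piece 3, then r[3]=17)
r[7] = 43
r[8] = 47  (first piece 1, then r[7]=43)
r[9] = 57
r[10] = 61  (first piece 1, then r[9]=57)
Maximum revenue is €61.
Now minimize piece count subject to staying optimal: for each k, pieces[k] = 1 + min over i with p[i]+r[k−i]=r[k] of pieces[k−i].
pieces[7] = 1
pieces[8] = 2
pieces[9] = 1
pieces[10] = 2

2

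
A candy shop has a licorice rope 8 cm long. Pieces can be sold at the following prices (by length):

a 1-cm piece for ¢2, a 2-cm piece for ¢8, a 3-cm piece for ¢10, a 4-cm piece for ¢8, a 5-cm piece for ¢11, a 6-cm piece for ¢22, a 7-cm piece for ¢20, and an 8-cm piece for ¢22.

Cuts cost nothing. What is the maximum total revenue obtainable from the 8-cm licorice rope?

Build r[k] bottom-up: r[k] = max over allowed piece i of (p[i] + r[k−i]).
r[1] = 2
r[2] = max(2+2, 8+0) = 8
r[3] = max(2+8, 8+2, 10+0) = 10
r[4] = max(2+10, 8+8, 10+2, 8+0) = 16
r[5] = max(2+16, 8+10, 10+8, 8+2, 11+0) = 18
r[6] = max(2+18, 8+16, 10+10, 8+8, 11+2, 22+0) = 24
r[7] = max(2+24, 8+18, 10+16, …, 22+2, 20+0) = 26
r[8] = max(2+26, 8+24, 10+18, …, 20+2, 22+0) = 32
One optimal cutting: 2 + 2 + 2 + 2 → ¢8 + ¢8 + ¢8 + ¢8 = ¢32.

32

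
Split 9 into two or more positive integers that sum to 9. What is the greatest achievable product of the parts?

27

Define P[k] = max over 1≤i<k of i · max(k−i, P[k−i]); the inner max lets the remainder stay uncut if that's better.
P[2] = 1·max(1,0) = 1·1 = 1
P[3] = 1·max(2,1) = 1·2 = 2
P[4] = 2·max(2,1) = 2·2 = 4
P[5] = 2·max(3,2) = 2·3 = 6
P[6] = 3·max(3,2) = 3·3 = 9
P[7] = 2·max(5,6) = 2·6 = 12
P[8] = 2·max(6,9) = 2·9 = 18
P[9] = 3·max(6,9) = 3·9 = 27
One optimal split: 3 + 3 + 3; product 3·3·3 = 27.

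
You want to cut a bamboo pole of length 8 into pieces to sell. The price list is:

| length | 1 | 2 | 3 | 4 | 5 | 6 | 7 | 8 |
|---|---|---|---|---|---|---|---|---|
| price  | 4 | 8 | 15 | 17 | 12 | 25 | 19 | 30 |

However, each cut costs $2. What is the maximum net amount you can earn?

34

Build r[k] bottom-up: r[k] = max over allowed piece i of (p[i] + r[k−i]) − 2 per cut.
r[1] = 4
r[2] = 8
r[3] = 15
r[4] = 17  (first piece 1, then r[3]=15)
r[5] = 21  (first piece 2, then r[3]=15)
r[6] = 28  (first piece 3, then r[3]=15)
r[7] = 30  (first piece 1, then r[6]=28)
r[8] = 34  (first piece 2, then r[6]=28)
One optimal plan: pieces 3 + 3 + 2 (2 cuts) → $38 − $4 = $34.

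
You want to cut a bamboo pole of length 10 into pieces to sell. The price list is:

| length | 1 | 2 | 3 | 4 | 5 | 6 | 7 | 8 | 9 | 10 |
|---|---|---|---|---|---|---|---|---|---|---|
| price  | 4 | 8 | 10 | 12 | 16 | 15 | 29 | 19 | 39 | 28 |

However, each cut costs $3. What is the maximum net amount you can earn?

40

Let r[k] be the best obtainable value from length k. For each k, try every first piece i and keep the best of price[i] + r[k−i] minus the 3 cut fee when i<k.
r[1] = 4
r[2] = max(4+4-3, 8+0) = 8
r[3] = max(4+8-3, 8+4-3, 10+0) = 10
r[4] = max(4+10-3, 8+8-3, 10+4-3, 12+0) = 13
r[5] = max(4+13-3, 8+10-3, 10+8-3, 12+4-3, 16+0) = 16
r[6] = max(4+16-3, 8+13-3, 10+10-3, 12+8-3, 16+4-3, 15+0) = 18
r[7] = max(4+18-3, 8+16-3, 10+13-3, …, 15+4-3, 29+0) = 29
r[8] = max(4+29-3, 8+18-3, 10+16-3, …, 29+4-3, 19+0) = 30
r[9] = max(4+30-3, 8+29-3, 10+18-3, …, 19+4-3, 39+0) = 39
r[10] = max(4+39-3, 8+30-3, 10+29-3, …, 39+4-3, 28+0) = 40
One optimal plan: pieces 9 + 1 (1 cut) → $43 − $3 = $40.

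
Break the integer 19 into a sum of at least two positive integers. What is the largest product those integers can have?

972

Let P[k] be the best product for length k (with at least one cut). For each first piece i, the rest contributes max(k−i, P[k−i]).
P[2] = 1·max(1,0) = 1·1 = 1
P[3] = 1·max(2,1) = 1·2 = 2
P[4] = 2·max(2,1) = 2·2 = 4
P[5] = 2·max(3,2) = 2·3 = 6
P[6] = 3·max(3,2) = 3·3 = 9
P[7] = 2·max(5,6) = 2·6 = 12
P[8] = 2·max(6,9) = 2·9 = 18
P[9] = 3·max(6,9) = 3·9 = 27
P[10] = 2·max(8,18) = 2·18 = 36
P[11] = 2·max(9,27) = 2·27 = 54
P[12] = 3·max(9,27) = 3·27 = 81
P[13] = 2·max(11,54) = 2·54 = 108
P[14] = 2·max(12,81) = 2·81 = 162
P[15] = 3·max(12,81) = 3·81 = 243
P[16] = 2·max(14,162) = 2·162 = 324
P[17] = 2·max(15,243) = 2·243 = 486
P[18] = 3·max(15,243) = 3·243 = 729
P[19] = 2·max(17,486) = 2·486 = 972
One optimal split: 3 + 3 + 3 + 3 + 3 + 2 + 2; product 3·3·3·3·3·2·2 = 972.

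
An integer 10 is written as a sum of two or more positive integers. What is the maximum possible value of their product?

36

Fill m[k] for k=2..10: at each k try every first piece i and multiply by the better of (k−i) uncut or m[k−i].
m[2] = 1·max(1,0) = 1·1 = 1
m[3] = max(1·2, 2·1) = 2
m[4] = max(1·3, 2·2, 3·1) = 4
m[5] = max(1·4, 2·3, 3·2, 4·1) = 6
m[6] = max(1·6, 2·4, 3·3, 4·2, 5·1) = 9
m[7] = max(1·9, 2·6, 3·4, 4·3, 5·2, 6·1) = 12
m[8] = max(1·12, 2·9, 3·6, …, 6·2, 7·1) = 18
m[9] = max(1·18, 2·12, 3·9, …, 7·2, 8·1) = 27
m[10] = max(1·27, 2·18, 3·12, …, 8·2, 9·1) = 36
One optimal split: 3 + 3 + 2 + 2; product 3·3·2·2 = 36.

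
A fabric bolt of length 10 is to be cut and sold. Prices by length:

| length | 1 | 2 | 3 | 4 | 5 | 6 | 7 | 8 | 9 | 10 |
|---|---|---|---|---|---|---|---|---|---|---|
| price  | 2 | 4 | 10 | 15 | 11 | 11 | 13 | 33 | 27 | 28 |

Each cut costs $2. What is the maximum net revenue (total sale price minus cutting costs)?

Let r[k] be the best obtainable value from length k. For each k, try every first piece i and keep the best of price[i] + r[k−i] minus the 2 cut fee when i<k.
r[1] = 2
r[2] = 4
r[3] = 10
r[4] = 15
r[5] = 15  (first piece 1, then r[4]=15)
r[6] = 18  (first piece 3, then r[3]=10)
r[7] = 23  (first piece 3, then r[4]=15)
r[8] = 33
r[9] = 33  (first piece 1, then r[8]=33)
r[10] = 35  (first piece 2, then r[8]=33)
One optimal plan: pieces 8 + 2 (1 cut) → $37 − $2 = $35.

35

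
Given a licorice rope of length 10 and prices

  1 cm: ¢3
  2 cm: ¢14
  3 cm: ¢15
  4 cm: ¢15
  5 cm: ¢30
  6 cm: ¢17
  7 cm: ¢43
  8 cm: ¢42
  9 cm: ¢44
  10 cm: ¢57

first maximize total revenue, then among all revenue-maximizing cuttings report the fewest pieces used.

5

Build r[k] bottom-up: r[k] = max over allowed piece i of (p[i] + r[k−i]).
r[1] = 3
r[2] = max(3+3, 14+0) = 14
r[3] = max(3+14, 14+3, 15+0) = 17
r[4] = max(3+17, 14+14, 15+3, 15+0) = 28
r[5] = max(3+28, 14+17, 15+14, 15+3, 30+0) = 31
r[6] = max(3+31, 14+28, 15+17, 15+14, 30+3, 17+0) = 42
r[7] = max(3+42, 14+31, 15+28, …, 17+3, 43+0) = 45
r[8] = max(3+45, 14+42, 15+31, …, 43+3, 42+0) = 56
r[9] = max(3+56, 14+45, 15+42, …, 42+3, 44+0) = 59
r[10] = max(3+59, 14+56, 15+45, …, 44+3, 57+0) = 70
Maximum revenue is ¢70.
Now minimize piece count subject to staying optimal: for each k, pieces[k] = 1 + min over i with p[i]+r[k−i]=r[k] of pieces[k−i].
pieces[7] = 4
pieces[8] = 4
pieces[9] = 5
pieces[10] = 5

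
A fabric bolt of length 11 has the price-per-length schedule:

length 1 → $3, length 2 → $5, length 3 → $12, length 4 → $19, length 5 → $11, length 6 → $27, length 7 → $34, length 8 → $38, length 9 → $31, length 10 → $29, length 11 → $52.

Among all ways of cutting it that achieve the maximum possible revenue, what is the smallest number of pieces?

Build r[k] bottom-up: r[k] = max over allowed piece i of (p[i] + r[k−i]).
r[1] = 3
r[2] = max(3+3, 5+0) = 6
r[3] = max(3+6, 5+3, 12+0) = 12
r[4] = max(3+12, 5+6, 12+3, 19+0) = 19
r[5] = max(3+19, 5+12, 12+6, 19+3, 11+0) = 22
r[6] = max(3+22, 5+19, 12+12, 19+6, 11+3, 27+0) = 27
r[7] = max(3+27, 5+22, 12+19, …, 27+3, 34+0) = 34
r[8] = max(3+34, 5+27, 12+22, …, 34+3, 38+0) = 38
r[9] = max(3+38, 5+34, 12+27, …, 38+3, 31+0) = 41
r[10] = max(3+41, 5+38, 12+34, …, 31+3, 29+0) = 46
r[11] = max(3+46, 5+41, 12+38, …, 29+3, 52+0) = 53
Maximum revenue is $53.
Now minimize piece count subject to staying optimal: for each k, pieces[k] = 1 + min over i with p[i]+r[k−i]=r[k] of pieces[k−i].
pieces[8] = 1
pieces[9] = 2
pieces[10] = 2
pieces[11] = 2

2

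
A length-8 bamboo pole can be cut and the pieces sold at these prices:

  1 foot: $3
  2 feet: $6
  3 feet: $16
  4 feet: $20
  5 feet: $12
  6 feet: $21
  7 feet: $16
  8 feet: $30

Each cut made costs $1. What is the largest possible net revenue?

39

Let r[k] be the best obtainable value from length k. For each k, try every first piece i and keep the best of price[i] + r[k−i] minus the 1 cut fee when i<k.
r[1] = 3
r[2] = max(3+3-1, 6+0) = 6
r[3] = max(3+6-1, 6+3-1, 16+0) = 16
r[4] = max(3+16-1, 6+6-1, 16+3-1, 20+0) = 20
r[5] = max(3+20-1, 6+16-1, 16+6-1, 20+3-1, 12+0) = 22
r[6] = max(3+22-1, 6+20-1, 16+16-1, 20+6-1, 12+3-1, 21+0) = 31
r[7] = max(3+31-1, 6+22-1, 16+20-1, …, 21+3-1, 16+0) = 35
r[8] = max(3+35-1, 6+31-1, 16+22-1, …, 16+3-1, 30+0) = 39
One optimal plan: pieces 4 + 4 (1 cut) → $40 − $1 = $39.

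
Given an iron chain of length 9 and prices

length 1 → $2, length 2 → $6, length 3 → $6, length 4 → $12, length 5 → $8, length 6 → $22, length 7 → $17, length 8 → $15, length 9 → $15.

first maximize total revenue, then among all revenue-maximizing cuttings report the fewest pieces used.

3

Build r[k] bottom-up: r[k] = max over allowed piece i of (p[i] + r[k−i]).
r[1] = 2
r[2] = max(2+2, 6+0) = 6
r[3] = max(2+6, 6+2, 6+0) = 8
r[4] = max(2+8, 6+6, 6+2, 12+0) = 12
r[5] = max(2+12, 6+8, 6+6, 12+2, 8+0) = 14
r[6] = max(2+14, 6+12, 6+8, 12+6, 8+2, 22+0) = 22
r[7] = max(2+22, 6+14, 6+12, …, 22+2, 17+0) = 24
r[8] = max(2+24, 6+22, 6+14, …, 17+2, 15+0) = 28
r[9] = max(2+28, 6+24, 6+22, …, 15+2, 15+0) = 30
Maximum revenue is $30.
Now minimize piece count subject to staying optimal: for each k, pieces[k] = 1 + min over i with p[i]+r[k−i]=r[k] of pieces[k−i].
pieces[6] = 1
pieces[7] = 2
pieces[8] = 2
pieces[9] = 3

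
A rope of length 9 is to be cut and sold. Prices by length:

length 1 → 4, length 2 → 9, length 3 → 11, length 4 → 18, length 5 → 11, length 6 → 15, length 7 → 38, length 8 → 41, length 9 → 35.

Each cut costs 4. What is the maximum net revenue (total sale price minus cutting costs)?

43

Consider every possible first cut. net[k] is the best of p[i]+net[k−i] over all sellable i≤k, charging 4 whenever i<k.
net[1] = 4
net[2] = max(4+4-4, 9+0) = 9
net[3] = max(4+9-4, 9+4-4, 11+0) = 11
net[4] = max(4+11-4, 9+9-4, 11+4-4, 18+0) = 18
net[5] = max(4+18-4, 9+11-4, 11+9-4, 18+4-4, 11+0) = 18
net[6] = max(4+18-4, 9+18-4, 11+11-4, 18+9-4, 11+4-4, 15+0) = 23
net[7] = max(4+23-4, 9+18-4, 11+18-4, …, 15+4-4, 38+0) = 38
net[8] = max(4+38-4, 9+23-4, 11+18-4, …, 38+4-4, 41+0) = 41
net[9] = max(4+41-4, 9+38-4, 11+23-4, …, 41+4-4, 35+0) = 43
One optimal plan: pieces 7 + 2 (1 cut) → 47 − 4 = 43.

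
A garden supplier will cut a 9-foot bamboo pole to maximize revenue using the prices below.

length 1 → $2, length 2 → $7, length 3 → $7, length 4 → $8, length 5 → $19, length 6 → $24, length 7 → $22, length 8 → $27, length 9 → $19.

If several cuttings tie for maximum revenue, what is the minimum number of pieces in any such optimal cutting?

3

Let r[k] be the best obtainable value from length k. For each k, try every first piece i and keep the best of price[i] + r[k−i].
r[1] = 2
r[2] = max(2+2, 7+0) = 7
r[3] = max(2+7, 7+2, 7+0) = 9
r[4] = max(2+9, 7+7, 7+2, 8+0) = 14
r[5] = max(2+14, 7+9, 7+7, 8+2, 19+0) = 19
r[6] = max(2+19, 7+14, 7+9, 8+7, 19+2, 24+0) = 24
r[7] = max(2+24, 7+19, 7+14, …, 24+2, 22+0) = 26
r[8] = max(2+26, 7+24, 7+19, …, 22+2, 27+0) = 31
r[9] = max(2+31, 7+26, 7+24, …, 27+2, 19+0) = 33
Maximum revenue is $33.
Now minimize piece count subject to staying optimal: for each k, pieces[k] = 1 + min over i with p[i]+r[k−i]=r[k] of pieces[k−i].
pieces[6] = 1
pieces[7] = 2
pieces[8] = 2
pieces[9] = 3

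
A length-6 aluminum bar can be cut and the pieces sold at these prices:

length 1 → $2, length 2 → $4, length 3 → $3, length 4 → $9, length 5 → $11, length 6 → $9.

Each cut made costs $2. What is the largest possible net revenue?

11

Build net[k] bottom-up: net[k] = max over allowed piece i of (p[i] + net[k−i]) − 2 per cut.
net[1] = 2
net[2] = max(2+2-2, 4+0) = 4
net[3] = max(2+4-2, 4+2-2, 3+0) = 4
net[4] = max(2+4-2, 4+4-2, 3+2-2, 9+0) = 9
net[5] = max(2+9-2, 4+4-2, 3+4-2, 9+2-2, 11+0) = 11
net[6] = max(2+11-2, 4+9-2, 3+4-2, 9+4-2, 11+2-2, 9+0) = 11
One optimal plan: pieces 5 + 1 (1 cut) → $13 − $2 = $11.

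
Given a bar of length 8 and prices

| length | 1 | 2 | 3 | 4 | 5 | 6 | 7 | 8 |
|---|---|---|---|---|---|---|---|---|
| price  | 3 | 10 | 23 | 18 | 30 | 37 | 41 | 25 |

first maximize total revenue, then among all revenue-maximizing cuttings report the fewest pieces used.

Let r[k] be the best obtainable value from length k. For each k, try every first piece i and keep the best of price[i] + r[k−i].
r[1] = 3
r[2] = 10
r[3] = 23
r[4] = 26  (first piece 1, then r[3]=23)
r[5] = 33  (first piece 2, then r[3]=23)
r[6] = 46  (first piece 3, then r[3]=23)
r[7] = 49  (first piece 1, then r[6]=46)
r[8] = 56  (first piece 2, then r[6]=46)
Maximum revenue is $56.
Now minimize piece count subject to staying optimal: for each k, pieces[k] = 1 + min over i with p[i]+r[k−i]=r[k] of pieces[k−i].
pieces[5] = 2
pieces[6] = 2
pieces[7] = 3
pieces[8] = 3

3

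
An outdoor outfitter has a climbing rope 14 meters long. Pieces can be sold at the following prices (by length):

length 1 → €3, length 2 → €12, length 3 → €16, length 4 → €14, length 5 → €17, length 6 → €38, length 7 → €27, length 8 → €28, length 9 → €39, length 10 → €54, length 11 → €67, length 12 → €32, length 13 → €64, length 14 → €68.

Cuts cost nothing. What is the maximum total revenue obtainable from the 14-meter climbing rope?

88

Consider every possible first cut. R[k] is the best of p[i]+R[k−i] over all sellable i≤k.
R[1] = 3
R[2] = max(3+3, 12+0) = 12
R[3] = max(3+12, 12+3, 16+0) = 16
R[4] = max(3+16, 12+12, 16+3, 14+0) = 24
R[5] = max(3+24, 12+16, 16+12, 14+3, 17+0) = 28
R[6] = max(3+28, 12+24, 16+16, 14+12, 17+3, 38+0) = 38
R[7] = max(3+38, 12+28, 16+24, …, 38+3, 27+0) = 41
R[8] = max(3+41, 12+38, 16+28, …, 27+3, 28+0) = 50
R[9] = max(3+50, 12+41, 16+38, …, 28+3, 39+0) = 54
R[10] = max(3+54, 12+50, 16+41, …, 39+3, 54+0) = 62
R[11] = max(3+62, 12+54, 16+50, …, 54+3, 67+0) = 67
R[12] = max(3+67, 12+62, 16+54, …, 67+3, 32+0) = 76
R[13] = max(3+76, 12+67, 16+62, …, 32+3, 64+0) = 79
R[14] = max(3+79, 12+76, 16+67, …, 64+3, 68+0) = 88
One optimal cutting: 6 + 6 + 2 → €38 + €38 + €12 = €88.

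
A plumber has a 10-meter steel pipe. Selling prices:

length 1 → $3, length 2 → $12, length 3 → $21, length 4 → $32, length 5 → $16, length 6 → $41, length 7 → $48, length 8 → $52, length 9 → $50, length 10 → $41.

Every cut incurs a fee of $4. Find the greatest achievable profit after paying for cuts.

69

Consider every possible first cut. r[k] is the best of p[i]+r[k−i] over all sellable i≤k, charging 4 whenever i<k.
r[1] = 3
r[2] = max(3+3-4, 12+0) = 12
r[3] = max(3+12-4, 12+3-4, 21+0) = 21
r[4] = max(3+21-4, 12+12-4, 21+3-4, 32+0) = 32
r[5] = max(3+32-4, 12+21-4, 21+12-4, 32+3-4, 16+0) = 31
r[6] = max(3+31-4, 12+32-4, 21+21-4, 32+12-4, 16+3-4, 41+0) = 41
r[7] = max(3+41-4, 12+31-4, 21+32-4, …, 41+3-4, 48+0) = 49
r[8] = max(3+49-4, 12+41-4, 21+31-4, …, 48+3-4, 52+0) = 60
r[9] = max(3+60-4, 12+49-4, 21+41-4, …, 52+3-4, 50+0) = 59
r[10] = max(3+59-4, 12+60-4, 21+49-4, …, 50+3-4, 41+0) = 69
One optimal plan: pieces 6 + 4 (1 cut) → $73 − $4 = $69.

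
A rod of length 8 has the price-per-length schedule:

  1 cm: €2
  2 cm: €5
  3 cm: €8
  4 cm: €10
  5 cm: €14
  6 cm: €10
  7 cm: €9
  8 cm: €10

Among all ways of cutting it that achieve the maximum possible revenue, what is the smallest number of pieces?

Let r[k] be the best obtainable value from length k. For each k, try every first piece i and keep the best of price[i] + r[k−i].
r[1] = 2
r[2] = 5
r[3] = 8
r[4] = 10  (first piece 1, then r[3]=8)
r[5] = 14
r[6] = 16  (first piece 1, then r[5]=14)
r[7] = 19  (first piece 2, then r[5]=14)
r[8] = 22  (first piece 3, then r[5]=14)
Maximum revenue is €22.
Now minimize piece count subject to staying optimal: for each k, pieces[k] = 1 + min over i with p[i]+r[k−i]=r[k] of pieces[k−i].
pieces[5] = 1
pieces[6] = 2
pieces[7] = 2
pieces[8] = 2

2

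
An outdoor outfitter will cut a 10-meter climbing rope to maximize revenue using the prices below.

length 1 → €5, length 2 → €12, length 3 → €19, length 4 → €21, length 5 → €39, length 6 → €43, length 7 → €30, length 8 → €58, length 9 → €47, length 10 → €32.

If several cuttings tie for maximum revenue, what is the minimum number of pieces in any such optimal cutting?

2

Consider every possible first cut. r[k] is the best of p[i]+r[k−i] over all sellable i≤k.
r[1] = 5
r[2] = max(5+5, 12+0) = 12
r[3] = max(5+12, 12+5, 19+0) = 19
r[4] = max(5+19, 12+12, 19+5, 21+0) = 24
r[5] = max(5+24, 12+19, 19+12, 21+5, 39+0) = 39
r[6] = max(5+39, 12+24, 19+19, 21+12, 39+5, 43+0) = 44
r[7] = max(5+44, 12+39, 19+24, …, 43+5, 30+0) = 51
r[8] = max(5+51, 12+44, 19+39, …, 30+5, 58+0) = 58
r[9] = max(5+58, 12+51, 19+44, …, 58+5, 47+0) = 63
r[10] = max(5+63, 12+58, 19+51, …, 47+5, 32+0) = 78
Maximum revenue is €78.
Now minimize piece count subject to staying optimal: for each k, pieces[k] = 1 + min over i with p[i]+r[k−i]=r[k] of pieces[k−i].
pieces[7] = 2
pieces[8] = 1
pieces[9] = 2
pieces[10] = 2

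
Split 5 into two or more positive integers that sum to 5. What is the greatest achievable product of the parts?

6

Let P[k] be the best product for length k (with at least one cut). For each first piece i, the rest contributes max(k−i, P[k−i]).
P[2] = 1×max(1,0) = 1×1 = 1
P[3] = 1×max(2,1) = 1×2 = 2
P[4] = 2×max(2,1) = 2×2 = 4
P[5] = 2×max(3,2) = 2×3 = 6
One optimal split: 3 + 2; product 3×2 = 6.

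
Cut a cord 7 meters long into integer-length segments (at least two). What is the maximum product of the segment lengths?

Define g[k] = max over 1≤i<k of i · max(k−i, g[k−i]); the inner max lets the remainder stay uncut if that's better.
g[2] = 1*max(1,0) = 1*1 = 1
g[3] = 1*max(2,1) = 1*2 = 2
g[4] = 2*max(2,1) = 2*2 = 4
g[5] = 2*max(3,2) = 2*3 = 6
g[6] = 3*max(3,2) = 3*3 = 9
g[7] = 2*max(5,6) = 2*6 = 12
One optimal split: 3 + 2 + 2; product 3*2*2 = 12.

12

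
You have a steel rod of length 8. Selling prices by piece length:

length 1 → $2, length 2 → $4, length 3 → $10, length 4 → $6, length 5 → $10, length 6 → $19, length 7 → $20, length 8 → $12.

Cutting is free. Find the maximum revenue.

Consider every possible first cut. R[k] is the best of p[i]+R[k−i] over all sellable i≤k.
R[1] = 2
R[2] = max(2+2, 4+0) = 4
R[3] = max(2+4, 4+2, 10+0) = 10
R[4] = max(2+10, 4+4, 10+2, 6+0) = 12
R[5] = max(2+12, 4+10, 10+4, 6+2, 10+0) = 14
R[6] = max(2+14, 4+12, 10+10, 6+4, 10+2, 19+0) = 20
R[7] = max(2+20, 4+14, 10+12, …, 19+2, 20+0) = 22
R[8] = max(2+22, 4+20, 10+14, …, 20+2, 12+0) = 24
One optimal cutting: 3 + 3 + 1 + 1 → $10 + $10 + $2 + $2 = $24.

24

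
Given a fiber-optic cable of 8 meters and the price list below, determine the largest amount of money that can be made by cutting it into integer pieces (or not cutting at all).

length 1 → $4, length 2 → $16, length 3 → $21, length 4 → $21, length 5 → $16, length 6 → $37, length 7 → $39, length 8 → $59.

Let r[k] be the best obtainable value from length k. For each k, try every first piece i and keep the best of price[i] + r[k−i].
r[1] = 4
r[2] = 16
r[3] = 21
r[4] = 32  (first piece 2, then r[2]=16)
r[5] = 37  (first piece 2, then r[3]=21)
r[6] = 48  (first piece 2, then r[4]=32)
r[7] = 53  (first piece 2, then r[5]=37)
r[8] = 64  (first piece 2, then r[6]=48)
One optimal cutting: 2 + 2 + 2 + 2 → $16 + $16 + $16 + $16 = $64.

64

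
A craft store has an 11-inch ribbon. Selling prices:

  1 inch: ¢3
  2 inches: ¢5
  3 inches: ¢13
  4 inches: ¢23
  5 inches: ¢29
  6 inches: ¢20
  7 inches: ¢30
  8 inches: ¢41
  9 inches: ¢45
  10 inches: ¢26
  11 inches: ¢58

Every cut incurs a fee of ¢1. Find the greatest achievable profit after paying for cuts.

Let net[k] be the best obtainable value from length k. For each k, try every first piece i and keep the best of price[i] + net[k−i] minus the 1 cut fee when i<k.
net[1] = 3
net[2] = 5  (first piece 1, then net[1]=3)
net[3] = 13
net[4] = 23
net[5] = 29
net[6] = 31  (first piece 1, then net[5]=29)
net[7] = 35  (first piece 3, then net[4]=23)
net[8] = 45  (first piece 4, then net[4]=23)
net[9] = 51  (first piece 4, then net[5]=29)
net[10] = 57  (first piece 5, then net[5]=29)
net[11] = 59  (first piece 1, then net[10]=57)
One optimal plan: pieces 5 + 5 + 1 (2 cuts) → ¢61 − ¢2 = ¢59.

59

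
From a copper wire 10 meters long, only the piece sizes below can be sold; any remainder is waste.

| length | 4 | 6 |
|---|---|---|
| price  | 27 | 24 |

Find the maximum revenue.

Consider every possible first cut. r[k] is the best of p[i]+r[k−i] over all sellable i≤k.
r[1] = 0
r[2] = 0
r[3] = 0
r[4] = 27
r[5] = 27
r[6] = max(27+0, 24+0) = 27
r[7] = max(27+0, 24+0) = 27
r[8] = max(27+27, 24+0) = 54
r[9] = max(27+27, 24+0) = 54
r[10] = max(27+27, 24+27) = 54
One optimal cutting: pieces 4 + 4 with 2 meters of scrap → €54.

54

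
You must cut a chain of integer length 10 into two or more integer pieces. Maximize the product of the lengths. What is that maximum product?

36

Fill m[k] for k=2..10: at each k try every first piece i and multiply by the better of (k−i) uncut or m[k−i].
Small cases: m[2]=1, m[3]=2, m[4]=4.
m[5] = max(1×4, 2×3, 3×2, 4×1) = 6
m[6] = max(1×6, 2×4, 3×3, 4×2, 5×1) = 9
m[7] = max(1×9, 2×6, 3×4, 4×3, 5×2, 6×1) = 12
m[8] = max(1×12, 2×9, 3×6, …, 6×2, 7×1) = 18
m[9] = max(1×18, 2×12, 3×9, …, 7×2, 8×1) = 27
m[10] = max(1×27, 2×18, 3×12, …, 8×2, 9×1) = 36
One optimal split: 3 + 3 + 2 + 2; product 3×3×2×2 = 36.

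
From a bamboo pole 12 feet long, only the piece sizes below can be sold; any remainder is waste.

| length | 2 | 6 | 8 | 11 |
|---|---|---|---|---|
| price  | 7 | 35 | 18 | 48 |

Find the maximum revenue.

Consider every possible first cut. best[k] is the best of p[i]+best[k−i] over all sellable i≤k.
best[1] = 0
best[2] = 7
best[3] = 7
best[4] = 14  (first piece 2, then best[2]=7)
best[5] = 14
best[6] = max(7+14, 35+0) = 35
best[7] = max(7+14, 35+0) = 35
best[8] = max(7+35, 35+7, 18+0) = 42
best[9] = max(7+35, 35+7, 18+0) = 42
best[10] = max(7+42, 35+14, 18+7) = 49
best[11] = max(7+42, 35+14, 18+7, 48+0) = 49
best[12] = max(7+49, 35+35, 18+14, 48+0) = 70
One optimal cutting: 6 + 6 → $70.

70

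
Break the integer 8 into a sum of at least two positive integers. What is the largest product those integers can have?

18

Let m[k] be the best product for length k (with at least one cut). For each first piece i, the rest contributes max(k−i, m[k−i]).
Small cases: m[2]=1, m[3]=2.
m[4] = 2*max(2,1) = 2*2 = 4
m[5] = 2*max(3,2) = 2*3 = 6
m[6] = 3*max(3,2) = 3*3 = 9
m[7] = 2*max(5,6) = 2*6 = 12
m[8] = 2*max(6,9) = 2*9 = 18
One optimal split: 3 + 3 + 2; product 3*3*2 = 18.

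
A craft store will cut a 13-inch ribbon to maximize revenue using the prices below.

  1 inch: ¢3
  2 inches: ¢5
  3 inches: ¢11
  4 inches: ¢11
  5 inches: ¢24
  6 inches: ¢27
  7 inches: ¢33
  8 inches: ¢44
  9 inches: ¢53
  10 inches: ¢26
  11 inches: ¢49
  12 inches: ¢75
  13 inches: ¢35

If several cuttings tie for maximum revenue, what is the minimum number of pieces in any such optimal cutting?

2

Consider every possible first cut. r[k] is the best of p[i]+r[k−i] over all sellable i≤k.
r[1] = 3
r[2] = max(3+3, 5+0) = 6
r[3] = max(3+6, 5+3, 11+0) = 11
r[4] = max(3+11, 5+6, 11+3, 11+0) = 14
r[5] = max(3+14, 5+11, 11+6, 11+3, 24+0) = 24
r[6] = max(3+24, 5+14, 11+11, 11+6, 24+3, 27+0) = 27
r[7] = max(3+27, 5+24, 11+14, …, 27+3, 33+0) = 33
r[8] = max(3+33, 5+27, 11+24, …, 33+3, 44+0) = 44
r[9] = max(3+44, 5+33, 11+27, …, 44+3, 53+0) = 53
r[10] = max(3+53, 5+44, 11+33, …, 53+3, 26+0) = 56
r[11] = max(3+56, 5+53, 11+44, …, 26+3, 49+0) = 59
r[12] = max(3+59, 5+56, 11+53, …, 49+3, 75+0) = 75
r[13] = max(3+75, 5+59, 11+56, …, 75+3, 35+0) = 78
Maximum revenue is ¢78.
Now minimize piece count subject to staying optimal: for each k, pieces[k] = 1 + min over i with p[i]+r[k−i]=r[k] of pieces[k−i].
pieces[10] = 2
pieces[11] = 3
pieces[12] = 1
pieces[13] = 2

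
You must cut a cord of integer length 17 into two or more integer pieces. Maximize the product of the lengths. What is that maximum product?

486

Define prod[k] = max over 1≤i<k of i · max(k−i, prod[k−i]); the inner max lets the remainder stay uncut if that's better.
Small cases: prod[2]=1, prod[3]=2, prod[4]=4, prod[5]=6, prod[6]=9, prod[7]=12, prod[8]=18, prod[9]=27, prod[10]=36, prod[11]=54, prod[12]=81.
prod[13] = 2·max(11,54) = 2·54 = 108
prod[14] = 2·max(12,81) = 2·81 = 162
prod[15] = 3·max(12,81) = 3·81 = 243
prod[16] = 2·max(14,162) = 2·162 = 324
prod[17] = 2·max(15,243) = 2·243 = 486
One optimal split: 3 + 3 + 3 + 3 + 3 + 2; product 3·3·3·3·3·2 = 486.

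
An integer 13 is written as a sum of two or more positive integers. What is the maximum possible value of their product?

108

Let g[k] be the best product for length k (with at least one cut). For each first piece i, the rest contributes max(k−i, g[k−i]).
g[2] = 1*max(1,0) = 1*1 = 1
g[3] = max(1*2, 2*1) = 2
g[4] = max(1*3, 2*2, 3*1) = 4
g[5] = max(1*4, 2*3, 3*2, 4*1) = 6
g[6] = max(1*6, 2*4, 3*3, 4*2, 5*1) = 9
g[7] = max(1*9, 2*6, 3*4, 4*3, 5*2, 6*1) = 12
g[8] = max(1*12, 2*9, 3*6, …, 6*2, 7*1) = 18
g[9] = max(1*18, 2*12, 3*9, …, 7*2, 8*1) = 27
g[10] = max(1*27, 2*18, 3*12, …, 8*2, 9*1) = 36
g[11] = max(1*36, 2*27, 3*18, …, 9*2, 10*1) = 54
g[12] = max(1*54, 2*36, 3*27, …, 10*2, 11*1) = 81
g[13] = max(1*81, 2*54, 3*36, …, 11*2, 12*1) = 108
One optimal split: 3 + 3 + 3 + 2 + 2; product 3*3*3*2*2 = 108.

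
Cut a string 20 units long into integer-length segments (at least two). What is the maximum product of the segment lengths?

Let m[k] be the best product for length k (with at least one cut). For each first piece i, the rest contributes max(k−i, m[k−i]).
m[2] = 1×max(1,0) = 1×1 = 1
m[3] = max(1×2, 2×1) = 2
m[4] = max(1×3, 2×2, 3×1) = 4
m[5] = max(1×4, 2×3, 3×2, 4×1) = 6
m[6] = max(1×6, 2×4, 3×3, 4×2, 5×1) = 9
m[7] = max(1×9, 2×6, 3×4, 4×3, 5×2, 6×1) = 12
m[8] = max(1×12, 2×9, 3×6, …, 6×2, 7×1) = 18
m[9] = max(1×18, 2×12, 3×9, …, 7×2, 8×1) = 27
m[10] = max(1×27, 2×18, 3×12, …, 8×2, 9×1) = 36
m[11] = max(1×36, 2×27, 3×18, …, 9×2, 10×1) = 54
m[12] = max(1×54, 2×36, 3×27, …, 10×2, 11×1) = 81
m[13] = max(1×81, 2×54, 3×36, …, 11×2, 12×1) = 108
m[14] = max(1×108, 2×81, 3×54, …, 12×2, 13×1) = 162
m[15] = max(1×162, 2×108, 3×81, …, 13×2, 14×1) = 243
m[16] = max(1×243, 2×162, 3×108, …, 14×2, 15×1) = 324
m[17] = max(1×324, 2×243, 3×162, …, 15×2, 16×1) = 486
m[18] = max(1×486, 2×324, 3×243, …, 16×2, 17×1) = 729
m[19] = max(1×729, 2×486, 3×324, …, 17×2, 18×1) = 972
m[20] = max(1×972, 2×729, 3×486, …, 18×2, 19×1) = 1458
One optimal split: 3 + 3 + 3 + 3 + 3 + 3 + 2; product 3×3×3×3×3×3×2 = 1458.

1458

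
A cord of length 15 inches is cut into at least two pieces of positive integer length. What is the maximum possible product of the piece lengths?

Fill g[k] for k=2..15: at each k try every first piece i and multiply by the better of (k−i) uncut or g[k−i].
Small cases: g[2]=1, g[3]=2, g[4]=4, g[5]=6, g[6]=9, g[7]=12.
g[8] = max(1·12, 2·9, 3·6, …, 6·2, 7·1) = 18
g[9] = max(1·18, 2·12, 3·9, …, 7·2, 8·1) = 27
g[10] = max(1·27, 2·18, 3·12, …, 8·2, 9·1) = 36
g[11] = max(1·36, 2·27, 3·18, …, 9·2, 10·1) = 54
g[12] = max(1·54, 2·36, 3·27, …, 10·2, 11·1) = 81
g[13] = max(1·81, 2·54, 3·36, …, 11·2, 12·1) = 108
g[14] = max(1·108, 2·81, 3·54, …, 12·2, 13·1) = 162
g[15] = max(1·162, 2·108, 3·81, …, 13·2, 14·1) = 243
One optimal split: 3 + 3 + 3 + 3 + 3; product 3·3·3·3·3 = 243.

243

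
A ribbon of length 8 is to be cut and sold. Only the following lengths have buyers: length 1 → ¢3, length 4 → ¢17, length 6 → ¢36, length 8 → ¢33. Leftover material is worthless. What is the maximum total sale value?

42

Consider every possible first cut. best[k] is the best of p[i]+best[k−i] over all sellable i≤k.
best[1] = 3
best[2] = 6  (first piece 1, then best[1]=3)
best[3] = 9  (first piece 1, then best[2]=6)
best[4] = 17
best[5] = 20  (first piece 1, then best[4]=17)
best[6] = 36
best[7] = 39  (first piece 1, then best[6]=36)
best[8] = 42  (first piece 1, then best[7]=39)
One optimal cutting: 6 + 1 + 1 → ¢42.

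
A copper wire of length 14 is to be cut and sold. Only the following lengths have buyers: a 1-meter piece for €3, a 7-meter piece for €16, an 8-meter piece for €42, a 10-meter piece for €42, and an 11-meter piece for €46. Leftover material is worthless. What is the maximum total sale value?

Build best[k] bottom-up: best[k] = max over allowed piece i of (p[i] + best[k−i]).
best[1] = 3
best[2] = 6  (first piece 1, then best[1]=3)
best[3] = 9  (first piece 1, then best[2]=6)
best[4] = 12  (first piece 1, then best[3]=9)
best[5] = 15  (first piece 1, then best[4]=12)
best[6] = 18  (first piece 1, then best[5]=15)
best[7] = 21  (first piece 1, then best[6]=18)
best[8] = 42
best[9] = 45  (first piece 1, then best[8]=42)
best[10] = 48  (first piece 1, then best[9]=45)
best[11] = 51  (first piece 1, then best[10]=48)
best[12] = 54  (first piece 1, then best[11]=51)
best[13] = 57  (first piece 1, then best[12]=54)
best[14] = 60  (first piece 1, then best[13]=57)
One optimal cutting: 8 + 1 + 1 + 1 + 1 + 1 + 1 → €60.

60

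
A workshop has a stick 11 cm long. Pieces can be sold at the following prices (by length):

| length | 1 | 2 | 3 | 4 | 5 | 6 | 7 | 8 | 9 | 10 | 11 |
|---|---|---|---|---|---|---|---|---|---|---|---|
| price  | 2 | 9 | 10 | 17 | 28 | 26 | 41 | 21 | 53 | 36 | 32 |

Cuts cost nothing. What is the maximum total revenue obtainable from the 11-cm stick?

62

Build R[k] bottom-up: R[k] = max over allowed piece i of (p[i] + R[k−i]).
R[1] = 2
R[2] = max(2+2, 9+0) = 9
R[3] = max(2+9, 9+2, 10+0) = 11
R[4] = max(2+11, 9+9, 10+2, 17+0) = 18
R[5] = max(2+18, 9+11, 10+9, 17+2, 28+0) = 28
R[6] = max(2+28, 9+18, 10+11, 17+9, 28+2, 26+0) = 30
R[7] = max(2+30, 9+28, 10+18, …, 26+2, 41+0) = 41
R[8] = max(2+41, 9+30, 10+28, …, 41+2, 21+0) = 43
R[9] = max(2+43, 9+41, 10+30, …, 21+2, 53+0) = 53
R[10] = max(2+53, 9+43, 10+41, …, 53+2, 36+0) = 56
R[11] = max(2+56, 9+53, 10+43, …, 36+2, 32+0) = 62
One optimal cutting: 9 + 2 → 53 + 9 = 62.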